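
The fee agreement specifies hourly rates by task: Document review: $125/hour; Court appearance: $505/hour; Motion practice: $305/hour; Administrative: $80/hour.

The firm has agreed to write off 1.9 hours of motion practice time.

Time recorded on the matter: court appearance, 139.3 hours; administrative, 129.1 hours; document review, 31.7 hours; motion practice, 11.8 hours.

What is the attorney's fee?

Document review: 31.7 × $125 = $3,962.50
Court appearance: 139.3 × $505 = $70,346.50
Motion practice: 11.8 × $305 = $3,599.00
Administrative: 129.1 × $80 = $10,328.00
Subtotal: $88,236.00
Write-off: 1.9 × $305 = $579.50
Total: $88,236.00 − $579.50 = $87,656.50

$87,656.50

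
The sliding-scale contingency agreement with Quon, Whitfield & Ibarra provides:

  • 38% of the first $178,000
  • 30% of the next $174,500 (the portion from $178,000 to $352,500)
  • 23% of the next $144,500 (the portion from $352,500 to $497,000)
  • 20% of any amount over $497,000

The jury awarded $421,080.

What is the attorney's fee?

First $178,000 at 38% = $67,640.00
Next $174,500 at 30% = $52,350.00
Remaining $68,580 at 23% = $15,773.40
Fee: $67,640.00 + $52,350.00 + $15,773.40 = $135,763.40

$135,763.40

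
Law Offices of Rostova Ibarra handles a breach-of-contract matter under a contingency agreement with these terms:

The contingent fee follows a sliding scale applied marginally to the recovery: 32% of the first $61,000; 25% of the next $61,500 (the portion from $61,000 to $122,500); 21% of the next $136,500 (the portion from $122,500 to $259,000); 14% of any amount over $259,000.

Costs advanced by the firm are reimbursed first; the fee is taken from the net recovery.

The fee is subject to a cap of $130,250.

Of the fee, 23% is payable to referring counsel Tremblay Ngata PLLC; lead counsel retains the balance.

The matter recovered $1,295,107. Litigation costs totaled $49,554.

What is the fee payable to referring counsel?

Fee base (net of costs): $1,295,107 − $49,554 = $1,245,553
First $61,000 at 32% = $19,520.00
Next $61,500 at 25% = $15,375.00
Next $136,500 at 21% = $28,665.00
Remaining $986,553 at 14% = $138,117.42
Fee: $19,520.00 + $15,375.00 + $28,665.00 + $138,117.42 = $201,677.42
$201,677.42 exceeds the $130,250 cap, so the fee is capped at $130,250.00.
Referral share: 23% of $130,250.00 = $29,957.50; lead counsel retains $130,250.00 − $29,957.50 = $100,292.50.

$29,957.50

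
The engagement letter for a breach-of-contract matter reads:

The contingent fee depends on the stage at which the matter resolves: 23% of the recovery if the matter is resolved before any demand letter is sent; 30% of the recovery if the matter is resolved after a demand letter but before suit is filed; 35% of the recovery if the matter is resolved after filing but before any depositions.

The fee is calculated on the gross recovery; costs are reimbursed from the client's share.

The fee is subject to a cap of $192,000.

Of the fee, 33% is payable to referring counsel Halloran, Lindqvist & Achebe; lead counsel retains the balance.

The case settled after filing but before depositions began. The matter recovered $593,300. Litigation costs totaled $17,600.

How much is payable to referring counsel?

Fee base is the gross recovery, $593,300; costs are reimbursed separately.
The matter settled after filing but before depositions began, so the 35% rate applies.
$593,300 × 35% = $207,655.00
$207,655.00 exceeds the $192,000 cap, so the fee is capped at $192,000.00.
Referral share: 33% of $192,000.00 = $63,360.00; lead counsel retains $192,000.00 − $63,360.00 = $128,640.00.

$63,360.00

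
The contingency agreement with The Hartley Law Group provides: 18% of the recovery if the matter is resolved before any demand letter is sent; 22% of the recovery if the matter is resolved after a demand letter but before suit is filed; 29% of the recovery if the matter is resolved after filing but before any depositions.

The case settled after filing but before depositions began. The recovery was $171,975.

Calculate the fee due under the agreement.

$49,872.75

The matter settled after filing but before depositions began, so the 29% rate applies.
$171,975 × 29% = $49,872.75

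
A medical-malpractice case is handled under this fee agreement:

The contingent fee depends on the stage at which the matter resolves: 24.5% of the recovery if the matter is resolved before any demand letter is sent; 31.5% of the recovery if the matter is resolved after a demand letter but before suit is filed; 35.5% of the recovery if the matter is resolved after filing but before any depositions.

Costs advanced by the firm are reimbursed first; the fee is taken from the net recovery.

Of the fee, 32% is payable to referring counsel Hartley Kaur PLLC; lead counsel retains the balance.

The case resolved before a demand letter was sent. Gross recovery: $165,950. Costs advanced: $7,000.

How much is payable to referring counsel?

$12,461.68

Fee base (net of costs): $165,950 − $7,000 = $158,950
The matter resolved before a demand letter was sent, so the 24.5% rate applies.
$158,950 × 24.5% = $38,942.75
Referral share: 32% of $38,942.75 = $12,461.68; lead counsel retains $38,942.75 − $12,461.68 = $26,481.07.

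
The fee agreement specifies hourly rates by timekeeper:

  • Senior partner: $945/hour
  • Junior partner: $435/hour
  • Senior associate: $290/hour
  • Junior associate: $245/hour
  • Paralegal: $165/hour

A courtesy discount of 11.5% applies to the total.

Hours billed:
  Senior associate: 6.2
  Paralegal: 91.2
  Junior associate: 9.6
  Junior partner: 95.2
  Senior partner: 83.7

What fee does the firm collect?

$123,640.25

Senior partner: 83.7 × $945 = $79,096.50
Junior partner: 95.2 × $435 = $41,412.00
Senior associate: 6.2 × $290 = $1,798.00
Junior associate: 9.6 × $245 = $2,352.00
Paralegal: 91.2 × $165 = $15,048.00
Subtotal: $139,706.50
Less 11.5% discount: −$16,066.25
Total: $139,706.50 − $16,066.25 = $123,640.25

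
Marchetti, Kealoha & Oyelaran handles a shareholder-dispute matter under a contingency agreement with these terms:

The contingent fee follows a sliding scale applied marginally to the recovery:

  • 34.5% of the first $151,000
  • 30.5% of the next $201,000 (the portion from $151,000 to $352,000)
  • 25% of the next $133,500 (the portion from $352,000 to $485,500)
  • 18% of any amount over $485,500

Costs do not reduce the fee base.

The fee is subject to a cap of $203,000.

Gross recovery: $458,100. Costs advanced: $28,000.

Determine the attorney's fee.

$139,925.00

Fee base is the gross recovery, $458,100; costs are reimbursed separately.
First $151,000 at 34.5% = $52,095.00
Next $201,000 at 30.5% = $61,305.00
Remaining $106,100 at 25% = $26,525.00
Fee: $52,095.00 + $61,305.00 + $26,525.00 = $139,925.00
$139,925.00 is under the $203,000 cap.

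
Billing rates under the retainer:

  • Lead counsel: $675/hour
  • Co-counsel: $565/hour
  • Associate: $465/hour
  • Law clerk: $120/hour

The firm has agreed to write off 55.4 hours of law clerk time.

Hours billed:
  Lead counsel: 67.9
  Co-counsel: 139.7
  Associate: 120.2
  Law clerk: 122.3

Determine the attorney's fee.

$188,684.00

Lead counsel: 67.9 × $675 = $45,832.50
Co-counsel: 139.7 × $565 = $78,930.50
Associate: 120.2 × $465 = $55,893.00
Law clerk: 122.3 × $120 = $14,676.00
Subtotal: $195,332.00
Write-off: 55.4 × $120 = $6,648.00
Total: $195,332.00 − $6,648.00 = $188,684.00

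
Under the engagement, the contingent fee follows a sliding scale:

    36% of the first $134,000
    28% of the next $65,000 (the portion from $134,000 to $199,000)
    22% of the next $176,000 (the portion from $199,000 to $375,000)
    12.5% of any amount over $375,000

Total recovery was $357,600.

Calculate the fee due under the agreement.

$101,332.00

First $134,000 at 36% = $48,240.00
Next $65,000 at 28% = $18,200.00
Remaining $158,600 at 22% = $34,892.00
Fee: $48,240.00 + $18,200.00 + $34,892.00 = $101,332.00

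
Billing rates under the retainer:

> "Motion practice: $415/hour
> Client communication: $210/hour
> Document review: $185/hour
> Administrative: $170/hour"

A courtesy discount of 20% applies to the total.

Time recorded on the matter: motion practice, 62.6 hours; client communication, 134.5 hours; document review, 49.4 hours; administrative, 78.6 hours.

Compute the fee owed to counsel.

Motion practice: 62.6 × $415 = $25,979.00
Client communication: 134.5 × $210 = $28,245.00
Document review: 49.4 × $185 = $9,139.00
Administrative: 78.6 × $170 = $13,362.00
Subtotal: $76,725.00
Less 20% discount: −$15,345.00
Total: $76,725.00 − $15,345.00 = $61,380.00

$61,380.00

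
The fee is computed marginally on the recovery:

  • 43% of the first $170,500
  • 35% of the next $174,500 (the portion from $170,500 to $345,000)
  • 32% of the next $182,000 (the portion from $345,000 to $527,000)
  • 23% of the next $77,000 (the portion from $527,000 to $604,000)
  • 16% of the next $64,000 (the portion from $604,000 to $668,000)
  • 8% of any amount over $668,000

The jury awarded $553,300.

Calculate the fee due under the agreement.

$198,679.00

First $170,500 at 43% = $73,315.00
Next $174,500 at 35% = $61,075.00
Next $182,000 at 32% = $58,240.00
Remaining $26,300 at 23% = $6,049.00
Fee: $73,315.00 + $61,075.00 + $58,240.00 + $6,049.00 = $198,679.00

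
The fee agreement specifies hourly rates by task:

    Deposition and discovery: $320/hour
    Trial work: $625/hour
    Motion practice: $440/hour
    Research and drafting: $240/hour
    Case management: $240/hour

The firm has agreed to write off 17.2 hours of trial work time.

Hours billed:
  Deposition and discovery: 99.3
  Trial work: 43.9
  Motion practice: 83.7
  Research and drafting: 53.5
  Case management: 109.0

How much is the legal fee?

Deposition and discovery: 99.3 × $320 = $31,776.00
Trial work: 43.9 × $625 = $27,437.50
Motion practice: 83.7 × $440 = $36,828.00
Research and drafting: 53.5 × $240 = $12,840.00
Case management: 109.0 × $240 = $26,160.00
Subtotal: $135,041.50
Write-off: 17.2 × $625 = $10,750.00
Total: $135,041.50 − $10,750.00 = $124,291.50

$124,291.50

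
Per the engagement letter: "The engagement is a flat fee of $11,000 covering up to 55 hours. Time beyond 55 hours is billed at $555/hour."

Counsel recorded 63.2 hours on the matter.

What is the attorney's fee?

$15,551.00

Flat fee: $11,000.00
Excess hours: 63.2 − 55 = 8.2
Overrun: 8.2 × $555 = $4,551.00
Total: $11,000.00 + $4,551.00 = $15,551.00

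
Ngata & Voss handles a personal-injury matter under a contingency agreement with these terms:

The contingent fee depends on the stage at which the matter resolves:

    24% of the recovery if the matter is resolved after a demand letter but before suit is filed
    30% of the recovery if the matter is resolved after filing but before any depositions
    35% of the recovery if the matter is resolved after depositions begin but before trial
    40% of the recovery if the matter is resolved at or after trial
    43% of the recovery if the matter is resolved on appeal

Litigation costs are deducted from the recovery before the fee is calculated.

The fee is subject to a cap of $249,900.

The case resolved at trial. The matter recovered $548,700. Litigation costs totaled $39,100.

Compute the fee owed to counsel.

$203,840.00

Fee base (net of costs): $548,700 − $39,100 = $509,600
The matter resolved at trial, so the 40% rate applies.
$509,600 × 40% = $203,840.00
$203,840.00 is under the $249,900 cap.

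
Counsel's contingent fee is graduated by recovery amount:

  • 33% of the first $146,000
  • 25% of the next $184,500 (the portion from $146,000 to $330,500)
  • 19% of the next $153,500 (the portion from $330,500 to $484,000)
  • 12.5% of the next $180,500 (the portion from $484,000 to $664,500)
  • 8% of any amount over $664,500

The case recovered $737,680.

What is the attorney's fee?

First $146,000 at 33% = $48,180.00
Next $184,500 at 25% = $46,125.00
Next $153,500 at 19% = $29,165.00
Next $180,500 at 12.5% = $22,562.50
Remaining $73,180 at 8% = $5,854.40
Fee: $48,180.00 + $46,125.00 + $29,165.00 + $22,562.50 + $5,854.40 = $151,886.90

$151,886.90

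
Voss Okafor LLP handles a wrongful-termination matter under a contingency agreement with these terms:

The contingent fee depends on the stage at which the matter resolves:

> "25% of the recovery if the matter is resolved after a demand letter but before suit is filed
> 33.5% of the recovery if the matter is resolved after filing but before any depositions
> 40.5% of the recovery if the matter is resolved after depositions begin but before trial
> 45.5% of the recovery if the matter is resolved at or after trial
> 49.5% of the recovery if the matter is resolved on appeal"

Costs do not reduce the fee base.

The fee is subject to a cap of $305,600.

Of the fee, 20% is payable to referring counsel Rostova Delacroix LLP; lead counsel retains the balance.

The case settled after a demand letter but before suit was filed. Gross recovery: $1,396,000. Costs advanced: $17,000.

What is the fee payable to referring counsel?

$61,120.00

Fee base is the gross recovery, $1,396,000; costs are reimbursed separately.
The matter settled after a demand letter but before suit was filed, so the 25% rate applies.
$1,396,000 × 25% = $349,000.00
$349,000.00 exceeds the $305,600 cap, so the fee is capped at $305,600.00.
Referral share: 20% of $305,600.00 = $61,120.00; lead counsel retains $305,600.00 − $61,120.00 = $244,480.00.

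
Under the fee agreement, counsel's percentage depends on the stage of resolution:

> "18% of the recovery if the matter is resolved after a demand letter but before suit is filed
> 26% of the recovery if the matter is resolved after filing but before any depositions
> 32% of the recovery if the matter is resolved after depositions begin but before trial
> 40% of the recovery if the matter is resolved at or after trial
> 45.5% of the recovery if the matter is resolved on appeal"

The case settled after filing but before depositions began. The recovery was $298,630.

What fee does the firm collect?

The matter settled after filing but before depositions began, so the 26% rate applies.
$298,630 × 26% = $77,643.80

$77,643.80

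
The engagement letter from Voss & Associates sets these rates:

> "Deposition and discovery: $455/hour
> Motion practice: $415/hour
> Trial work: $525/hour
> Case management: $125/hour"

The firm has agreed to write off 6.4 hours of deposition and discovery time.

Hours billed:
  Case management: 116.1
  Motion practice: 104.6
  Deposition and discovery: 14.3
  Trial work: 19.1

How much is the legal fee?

Deposition and discovery: 14.3 × $455 = $6,506.50
Motion practice: 104.6 × $415 = $43,409.00
Trial work: 19.1 × $525 = $10,027.50
Case management: 116.1 × $125 = $14,512.50
Subtotal: $74,455.50
Write-off: 6.4 × $455 = $2,912.00
Total: $74,455.50 − $2,912.00 = $71,543.50

$71,543.50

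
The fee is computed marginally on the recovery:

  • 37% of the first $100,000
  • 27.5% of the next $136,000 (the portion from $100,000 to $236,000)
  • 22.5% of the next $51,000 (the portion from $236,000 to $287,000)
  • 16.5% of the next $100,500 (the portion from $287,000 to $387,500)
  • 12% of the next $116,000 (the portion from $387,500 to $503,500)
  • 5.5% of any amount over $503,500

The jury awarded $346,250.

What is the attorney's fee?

$95,651.25

First $100,000 at 37% = $37,000.00
Next $136,000 at 27.5% = $37,400.00
Next $51,000 at 22.5% = $11,475.00
Remaining $59,250 at 16.5% = $9,776.25
Fee: $37,000.00 + $37,400.00 + $11,475.00 + $9,776.25 = $95,651.25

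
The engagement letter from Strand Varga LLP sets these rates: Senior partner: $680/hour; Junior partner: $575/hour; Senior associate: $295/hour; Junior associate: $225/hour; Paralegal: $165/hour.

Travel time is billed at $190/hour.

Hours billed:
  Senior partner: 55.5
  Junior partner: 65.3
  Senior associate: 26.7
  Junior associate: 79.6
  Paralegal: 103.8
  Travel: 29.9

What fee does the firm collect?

Senior partner: 55.5 × $680 = $37,740.00
Junior partner: 65.3 × $575 = $37,547.50
Senior associate: 26.7 × $295 = $7,876.50
Junior associate: 79.6 × $225 = $17,910.00
Paralegal: 103.8 × $165 = $17,127.00
Subtotal: $37,740.00 + $37,547.50 + $7,876.50 + $17,910.00 + $17,127.00 = $118,201.00
Travel: 29.9 × $190 = $5,681.00
Total: $118,201.00 + $5,681.00 = $123,882.00

$123,882.00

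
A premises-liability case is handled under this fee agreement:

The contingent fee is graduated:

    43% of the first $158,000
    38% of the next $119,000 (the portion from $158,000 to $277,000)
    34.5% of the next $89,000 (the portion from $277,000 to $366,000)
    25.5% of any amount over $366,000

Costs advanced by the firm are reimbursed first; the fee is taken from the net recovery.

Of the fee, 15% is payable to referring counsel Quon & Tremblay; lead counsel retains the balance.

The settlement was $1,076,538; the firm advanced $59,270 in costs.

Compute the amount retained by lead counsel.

Fee base (net of costs): $1,076,538 − $59,270 = $1,017,268
First $158,000 at 43% = $67,940.00
Next $119,000 at 38% = $45,220.00
Next $89,000 at 34.5% = $30,705.00
Remaining $651,268 at 25.5% = $166,073.34
Fee: $67,940.00 + $45,220.00 + $30,705.00 + $166,073.34 = $309,938.34
Referral share: 15% of $309,938.34 = $46,490.75; lead counsel retains $309,938.34 − $46,490.75 = $263,447.59.

$263,447.59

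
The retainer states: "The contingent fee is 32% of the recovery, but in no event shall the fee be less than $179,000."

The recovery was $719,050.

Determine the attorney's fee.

32% of $719,050 = $230,096.00
That exceeds the $179,000 minimum.

$230,096.00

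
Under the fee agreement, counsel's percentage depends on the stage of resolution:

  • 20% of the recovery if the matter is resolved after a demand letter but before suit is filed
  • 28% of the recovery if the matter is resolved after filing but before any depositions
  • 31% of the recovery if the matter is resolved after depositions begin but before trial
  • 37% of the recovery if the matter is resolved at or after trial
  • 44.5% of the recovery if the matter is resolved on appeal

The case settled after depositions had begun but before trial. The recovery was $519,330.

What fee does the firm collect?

The matter settled after depositions had begun but before trial, so the 31% rate applies.
$519,330 × 31% = $160,992.30

$160,992.30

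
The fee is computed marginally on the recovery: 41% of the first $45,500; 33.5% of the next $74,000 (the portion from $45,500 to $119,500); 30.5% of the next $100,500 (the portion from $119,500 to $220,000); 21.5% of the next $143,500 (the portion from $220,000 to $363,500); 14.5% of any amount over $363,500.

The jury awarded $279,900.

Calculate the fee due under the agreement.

First $45,500 at 41% = $18,655.00
Next $74,000 at 33.5% = $24,790.00
Next $100,500 at 30.5% = $30,652.50
Remaining $59,900 at 21.5% = $12,878.50
Fee: $18,655.00 + $24,790.00 + $30,652.50 + $12,878.50 = $86,976.00

$86,976.00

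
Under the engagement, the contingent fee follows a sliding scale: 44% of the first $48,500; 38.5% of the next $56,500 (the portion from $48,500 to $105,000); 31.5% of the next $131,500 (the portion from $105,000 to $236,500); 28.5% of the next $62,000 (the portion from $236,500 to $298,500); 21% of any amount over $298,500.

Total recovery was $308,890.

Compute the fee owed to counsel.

First $48,500 at 44% = $21,340.00
Next $56,500 at 38.5% = $21,752.50
Next $131,500 at 31.5% = $41,422.50
Next $62,000 at 28.5% = $17,670.00
Remaining $10,390 at 21% = $2,181.90
Fee: $21,340.00 + $21,752.50 + $41,422.50 + $17,670.00 + $2,181.90 = $104,366.90

$104,366.90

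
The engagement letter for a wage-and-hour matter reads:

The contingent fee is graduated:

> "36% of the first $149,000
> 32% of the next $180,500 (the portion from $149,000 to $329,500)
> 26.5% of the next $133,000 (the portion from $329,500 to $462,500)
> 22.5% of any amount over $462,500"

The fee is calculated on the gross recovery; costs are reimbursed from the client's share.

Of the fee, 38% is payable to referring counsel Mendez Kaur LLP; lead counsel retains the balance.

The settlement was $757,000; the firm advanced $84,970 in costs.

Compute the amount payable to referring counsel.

Fee base is the gross recovery, $757,000; costs are reimbursed separately.
First $149,000 at 36% = $53,640.00
Next $180,500 at 32% = $57,760.00
Next $133,000 at 26.5% = $35,245.00
Remaining $294,500 at 22.5% = $66,262.50
Fee: $53,640.00 + $57,760.00 + $35,245.00 + $66,262.50 = $212,907.50
Referral share: 38% of $212,907.50 = $80,904.85; lead counsel retains $212,907.50 − $80,904.85 = $132,002.65.

$80,904.85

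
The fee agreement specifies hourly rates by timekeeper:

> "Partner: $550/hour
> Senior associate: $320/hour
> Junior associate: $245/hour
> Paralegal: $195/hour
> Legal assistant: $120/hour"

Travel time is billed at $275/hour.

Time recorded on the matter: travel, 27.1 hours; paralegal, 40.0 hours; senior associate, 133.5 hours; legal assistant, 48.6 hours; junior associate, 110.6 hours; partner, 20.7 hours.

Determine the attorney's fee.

$102,286.50

Partner: 20.7 × $550 = $11,385.00
Senior associate: 133.5 × $320 = $42,720.00
Junior associate: 110.6 × $245 = $27,097.00
Paralegal: 40.0 × $195 = $7,800.00
Legal assistant: 48.6 × $120 = $5,832.00
Subtotal: $11,385.00 + $42,720.00 + $27,097.00 + $7,800.00 + $5,832.00 = $94,834.00
Travel: 27.1 × $275 = $7,452.50
Total: $94,834.00 + $7,452.50 = $102,286.50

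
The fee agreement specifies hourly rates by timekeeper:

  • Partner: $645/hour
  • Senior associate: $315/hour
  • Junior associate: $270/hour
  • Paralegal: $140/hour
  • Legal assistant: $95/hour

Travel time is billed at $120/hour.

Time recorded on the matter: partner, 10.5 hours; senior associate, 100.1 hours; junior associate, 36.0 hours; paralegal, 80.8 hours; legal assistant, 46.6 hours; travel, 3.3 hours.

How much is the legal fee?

$64,159.00

Partner: 10.5 × $645 = $6,772.50
Senior associate: 100.1 × $315 = $31,531.50
Junior associate: 36.0 × $270 = $9,720.00
Paralegal: 80.8 × $140 = $11,312.00
Legal assistant: 46.6 × $95 = $4,427.00
Subtotal: $6,772.50 + $31,531.50 + $9,720.00 + $11,312.00 + $4,427.00 = $63,763.00
Travel: 3.3 × $120 = $396.00
Total: $63,763.00 + $396.00 = $64,159.00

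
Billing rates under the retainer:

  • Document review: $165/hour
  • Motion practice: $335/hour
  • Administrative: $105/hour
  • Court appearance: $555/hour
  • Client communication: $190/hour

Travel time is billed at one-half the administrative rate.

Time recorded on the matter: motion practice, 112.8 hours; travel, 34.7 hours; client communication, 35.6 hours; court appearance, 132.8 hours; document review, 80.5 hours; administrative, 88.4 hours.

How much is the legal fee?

Document review: 80.5 × $165 = $13,282.50
Motion practice: 112.8 × $335 = $37,788.00
Administrative: 88.4 × $105 = $9,282.00
Court appearance: 132.8 × $555 = $73,704.00
Client communication: 35.6 × $190 = $6,764.00
Subtotal: $13,282.50 + $37,788.00 + $9,282.00 + $73,704.00 + $6,764.00 = $140,820.50
Travel: 34.7 × ($105 ÷ 2) = 34.7 × $52.50 = $1,821.75
Total: $140,820.50 + $1,821.75 = $142,642.25

$142,642.25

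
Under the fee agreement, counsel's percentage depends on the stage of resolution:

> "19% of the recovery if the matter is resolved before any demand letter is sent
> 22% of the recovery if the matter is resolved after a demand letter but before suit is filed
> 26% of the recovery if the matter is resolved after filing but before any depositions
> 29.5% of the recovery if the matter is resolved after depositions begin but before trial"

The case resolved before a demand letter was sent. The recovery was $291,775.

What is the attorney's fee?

The matter resolved before a demand letter was sent, so the 19% rate applies.
$291,775 × 19% = $55,437.25

$55,437.25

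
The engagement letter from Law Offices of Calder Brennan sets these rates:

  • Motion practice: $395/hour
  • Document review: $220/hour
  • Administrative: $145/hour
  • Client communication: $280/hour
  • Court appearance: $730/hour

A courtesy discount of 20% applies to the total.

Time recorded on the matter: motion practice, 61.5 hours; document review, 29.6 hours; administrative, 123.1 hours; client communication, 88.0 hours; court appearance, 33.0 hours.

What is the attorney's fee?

Motion practice: 61.5 × $395 = $24,292.50
Document review: 29.6 × $220 = $6,512.00
Administrative: 123.1 × $145 = $17,849.50
Client communication: 88.0 × $280 = $24,640.00
Court appearance: 33.0 × $730 = $24,090.00
Subtotal: $97,384.00
Less 20% discount: −$19,476.80
Total: $97,384.00 − $19,476.80 = $77,907.20

$77,907.20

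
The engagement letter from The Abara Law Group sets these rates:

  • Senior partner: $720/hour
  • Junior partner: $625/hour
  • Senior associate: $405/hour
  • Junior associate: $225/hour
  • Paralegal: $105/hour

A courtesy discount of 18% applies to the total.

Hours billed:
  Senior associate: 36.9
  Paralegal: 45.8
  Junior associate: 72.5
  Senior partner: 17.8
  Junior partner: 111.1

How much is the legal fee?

$97,021.99

Senior partner: 17.8 × $720 = $12,816.00
Junior partner: 111.1 × $625 = $69,437.50
Senior associate: 36.9 × $405 = $14,944.50
Junior associate: 72.5 × $225 = $16,312.50
Paralegal: 45.8 × $105 = $4,809.00
Subtotal: $118,319.50
Less 18% discount: −$21,297.51
Total: $118,319.50 − $21,297.51 = $97,021.99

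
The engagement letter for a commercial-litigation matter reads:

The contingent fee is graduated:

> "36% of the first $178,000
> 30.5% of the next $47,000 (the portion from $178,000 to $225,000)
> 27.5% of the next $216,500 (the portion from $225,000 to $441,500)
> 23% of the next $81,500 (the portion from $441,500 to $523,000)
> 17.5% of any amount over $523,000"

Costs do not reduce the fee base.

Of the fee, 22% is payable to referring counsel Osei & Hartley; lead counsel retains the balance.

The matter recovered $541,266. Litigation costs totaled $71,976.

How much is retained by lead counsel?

Fee base is the gross recovery, $541,266; costs are reimbursed separately.
First $178,000 at 36% = $64,080.00
Next $47,000 at 30.5% = $14,335.00
Next $216,500 at 27.5% = $59,537.50
Next $81,500 at 23% = $18,745.00
Remaining $18,266 at 17.5% = $3,196.55
Fee: $64,080.00 + $14,335.00 + $59,537.50 + $18,745.00 + $3,196.55 = $159,894.05
Referral share: 22% of $159,894.05 = $35,176.69; lead counsel retains $159,894.05 − $35,176.69 = $124,717.36.

$124,717.36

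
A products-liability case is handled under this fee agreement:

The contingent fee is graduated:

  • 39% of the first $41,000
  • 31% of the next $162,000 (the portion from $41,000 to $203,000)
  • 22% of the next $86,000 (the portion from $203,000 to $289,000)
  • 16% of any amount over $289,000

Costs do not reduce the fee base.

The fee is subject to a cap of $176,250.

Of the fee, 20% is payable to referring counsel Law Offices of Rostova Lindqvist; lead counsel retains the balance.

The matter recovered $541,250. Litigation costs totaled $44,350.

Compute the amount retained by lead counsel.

Fee base is the gross recovery, $541,250; costs are reimbursed separately.
First $41,000 at 39% = $15,990.00
Next $162,000 at 31% = $50,220.00
Next $86,000 at 22% = $18,920.00
Remaining $252,250 at 16% = $40,360.00
Fee: $15,990.00 + $50,220.00 + $18,920.00 + $40,360.00 = $125,490.00
$125,490.00 is under the $176,250 cap.
Referral share: 20% of $125,490.00 = $25,098.00; lead counsel retains $125,490.00 − $25,098.00 = $100,392.00.

$100,392.00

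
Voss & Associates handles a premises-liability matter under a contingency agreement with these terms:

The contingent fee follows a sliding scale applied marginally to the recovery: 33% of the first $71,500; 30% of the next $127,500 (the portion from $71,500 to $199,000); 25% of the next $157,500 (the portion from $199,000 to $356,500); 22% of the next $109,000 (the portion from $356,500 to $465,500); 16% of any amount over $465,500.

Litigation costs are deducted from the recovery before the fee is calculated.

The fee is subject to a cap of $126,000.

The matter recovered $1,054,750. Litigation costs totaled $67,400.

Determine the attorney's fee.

Fee base (net of costs): $1,054,750 − $67,400 = $987,350
First $71,500 at 33% = $23,595.00
Next $127,500 at 30% = $38,250.00
Next $157,500 at 25% = $39,375.00
Next $109,000 at 22% = $23,980.00
Remaining $521,850 at 16% = $83,496.00
Fee: $23,595.00 + $38,250.00 + $39,375.00 + $23,980.00 + $83,496.00 = $208,696.00
$208,696.00 exceeds the $126,000 cap, so the fee is capped at $126,000.00.

$126,000.00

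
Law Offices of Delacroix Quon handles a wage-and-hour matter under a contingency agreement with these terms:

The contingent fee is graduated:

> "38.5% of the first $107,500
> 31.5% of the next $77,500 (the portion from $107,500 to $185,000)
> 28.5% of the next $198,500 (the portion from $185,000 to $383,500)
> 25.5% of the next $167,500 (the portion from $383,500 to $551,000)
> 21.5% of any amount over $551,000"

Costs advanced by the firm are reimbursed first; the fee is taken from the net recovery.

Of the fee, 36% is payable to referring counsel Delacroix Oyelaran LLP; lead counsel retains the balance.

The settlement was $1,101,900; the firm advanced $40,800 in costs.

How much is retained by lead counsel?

Fee base (net of costs): $1,101,900 − $40,800 = $1,061,100
First $107,500 at 38.5% = $41,387.50
Next $77,500 at 31.5% = $24,412.50
Next $198,500 at 28.5% = $56,572.50
Next $167,500 at 25.5% = $42,712.50
Remaining $510,100 at 21.5% = $109,671.50
Fee: $41,387.50 + $24,412.50 + $56,572.50 + $42,712.50 + $109,671.50 = $274,756.50
Referral share: 36% of $274,756.50 = $98,912.34; lead counsel retains $274,756.50 − $98,912.34 = $175,844.16.

$175,844.16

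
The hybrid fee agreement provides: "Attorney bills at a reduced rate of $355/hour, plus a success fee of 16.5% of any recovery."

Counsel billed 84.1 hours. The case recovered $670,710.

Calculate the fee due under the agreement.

Hourly: 84.1 × $355 = $29,855.50
Success fee: 16.5% of $670,710 = $110,667.15
Total: $29,855.50 + $110,667.15 = $140,522.65

$140,522.65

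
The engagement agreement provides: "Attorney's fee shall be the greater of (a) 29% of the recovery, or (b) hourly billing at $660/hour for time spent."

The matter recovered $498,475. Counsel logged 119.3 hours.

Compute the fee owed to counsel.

(a) 29% of $498,475 = $144,557.75
(b) 119.3 × $660 = $78,738.00
The greater is (a): $144,557.75.

$144,557.75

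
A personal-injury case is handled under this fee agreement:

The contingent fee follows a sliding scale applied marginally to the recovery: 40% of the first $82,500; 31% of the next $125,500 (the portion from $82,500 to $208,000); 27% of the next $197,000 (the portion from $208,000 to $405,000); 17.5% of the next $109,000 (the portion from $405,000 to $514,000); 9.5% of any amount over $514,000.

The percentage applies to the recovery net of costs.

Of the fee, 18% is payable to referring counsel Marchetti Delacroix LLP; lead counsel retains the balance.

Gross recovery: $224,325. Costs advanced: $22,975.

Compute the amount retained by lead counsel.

Fee base (net of costs): $224,325 − $22,975 = $201,350
First $82,500 at 40% = $33,000.00
Remaining $118,850 at 31% = $36,843.50
Fee: $33,000.00 + $36,843.50 = $69,843.50
Referral share: 18% of $69,843.50 = $12,571.83; lead counsel retains $69,843.50 − $12,571.83 = $57,271.67.

$57,271.67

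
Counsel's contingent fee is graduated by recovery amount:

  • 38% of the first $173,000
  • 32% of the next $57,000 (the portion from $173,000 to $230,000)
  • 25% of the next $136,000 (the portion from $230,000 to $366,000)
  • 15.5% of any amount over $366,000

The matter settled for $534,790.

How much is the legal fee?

$144,142.45

First $173,000 at 38% = $65,740.00
Next $57,000 at 32% = $18,240.00
Next $136,000 at 25% = $34,000.00
Remaining $168,790 at 15.5% = $26,162.45
Fee: $65,740.00 + $18,240.00 + $34,000.00 + $26,162.45 = $144,142.45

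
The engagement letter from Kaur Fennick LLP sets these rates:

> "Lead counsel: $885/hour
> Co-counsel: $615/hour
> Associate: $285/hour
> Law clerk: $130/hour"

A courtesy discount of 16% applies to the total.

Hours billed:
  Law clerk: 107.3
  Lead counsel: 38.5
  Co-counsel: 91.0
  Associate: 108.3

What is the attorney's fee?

$113,275.68

Lead counsel: 38.5 × $885 = $34,072.50
Co-counsel: 91.0 × $615 = $55,965.00
Associate: 108.3 × $285 = $30,865.50
Law clerk: 107.3 × $130 = $13,949.00
Subtotal: $134,852.00
Less 16% discount: −$21,576.32
Total: $134,852.00 − $21,576.32 = $113,275.68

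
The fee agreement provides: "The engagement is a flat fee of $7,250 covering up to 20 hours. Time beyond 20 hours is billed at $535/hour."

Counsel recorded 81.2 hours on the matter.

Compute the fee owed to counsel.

$39,992.00

Flat fee: $7,250.00
Excess hours: 81.2 − 20 = 61.2
Overrun: 61.2 × $535 = $32,742.00
Total: $7,250.00 + $32,742.00 = $39,992.00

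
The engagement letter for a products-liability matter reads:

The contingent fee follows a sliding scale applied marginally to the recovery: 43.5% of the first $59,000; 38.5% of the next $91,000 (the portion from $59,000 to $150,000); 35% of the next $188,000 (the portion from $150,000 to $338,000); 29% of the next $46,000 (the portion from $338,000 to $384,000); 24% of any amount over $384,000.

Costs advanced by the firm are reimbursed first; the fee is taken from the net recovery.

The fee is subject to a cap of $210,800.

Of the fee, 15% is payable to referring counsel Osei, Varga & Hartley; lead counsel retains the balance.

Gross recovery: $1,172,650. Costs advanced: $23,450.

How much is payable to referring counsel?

Fee base (net of costs): $1,172,650 − $23,450 = $1,149,200
First $59,000 at 43.5% = $25,665.00
Next $91,000 at 38.5% = $35,035.00
Next $188,000 at 35% = $65,800.00
Next $46,000 at 29% = $13,340.00
Remaining $765,200 at 24% = $183,648.00
Fee: $25,665.00 + $35,035.00 + $65,800.00 + $13,340.00 + $183,648.00 = $323,488.00
$323,488.00 exceeds the $210,800 cap, so the fee is capped at $210,800.00.
Referral share: 15% of $210,800.00 = $31,620.00; lead counsel retains $210,800.00 − $31,620.00 = $179,180.00.

$31,620.00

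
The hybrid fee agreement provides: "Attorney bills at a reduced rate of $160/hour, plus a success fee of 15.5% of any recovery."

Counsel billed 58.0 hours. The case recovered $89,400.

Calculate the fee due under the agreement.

$23,137.00

Hourly: 58.0 × $160 = $9,280.00
Success fee: 15.5% of $89,400 = $13,857.00
Total: $9,280.00 + $13,857.00 = $23,137.00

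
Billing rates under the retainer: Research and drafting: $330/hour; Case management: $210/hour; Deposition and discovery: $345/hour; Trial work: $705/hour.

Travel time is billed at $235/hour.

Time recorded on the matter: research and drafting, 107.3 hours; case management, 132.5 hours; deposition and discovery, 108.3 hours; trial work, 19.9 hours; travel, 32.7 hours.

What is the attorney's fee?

$122,311.50

Research and drafting: 107.3 × $330 = $35,409.00
Case management: 132.5 × $210 = $27,825.00
Deposition and discovery: 108.3 × $345 = $37,363.50
Trial work: 19.9 × $705 = $14,029.50
Subtotal: $35,409.00 + $27,825.00 + $37,363.50 + $14,029.50 = $114,627.00
Travel: 32.7 × $235 = $7,684.50
Total: $114,627.00 + $7,684.50 = $122,311.50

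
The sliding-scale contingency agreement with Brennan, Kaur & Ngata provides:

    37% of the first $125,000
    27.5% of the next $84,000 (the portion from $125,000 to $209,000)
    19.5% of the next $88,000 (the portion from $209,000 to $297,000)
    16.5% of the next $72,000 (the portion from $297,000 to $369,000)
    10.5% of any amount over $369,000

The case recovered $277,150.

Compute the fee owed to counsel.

First $125,000 at 37% = $46,250.00
Next $84,000 at 27.5% = $23,100.00
Remaining $68,150 at 19.5% = $13,289.25
Fee: $46,250.00 + $23,100.00 + $13,289.25 = $82,639.25

$82,639.25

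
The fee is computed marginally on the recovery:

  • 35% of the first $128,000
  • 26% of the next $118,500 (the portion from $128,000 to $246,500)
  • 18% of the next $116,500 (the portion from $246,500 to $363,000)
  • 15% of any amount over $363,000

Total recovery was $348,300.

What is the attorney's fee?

$93,934.00

First $128,000 at 35% = $44,800.00
Next $118,500 at 26% = $30,810.00
Remaining $101,800 at 18% = $18,324.00
Fee: $44,800.00 + $30,810.00 + $18,324.00 = $93,934.00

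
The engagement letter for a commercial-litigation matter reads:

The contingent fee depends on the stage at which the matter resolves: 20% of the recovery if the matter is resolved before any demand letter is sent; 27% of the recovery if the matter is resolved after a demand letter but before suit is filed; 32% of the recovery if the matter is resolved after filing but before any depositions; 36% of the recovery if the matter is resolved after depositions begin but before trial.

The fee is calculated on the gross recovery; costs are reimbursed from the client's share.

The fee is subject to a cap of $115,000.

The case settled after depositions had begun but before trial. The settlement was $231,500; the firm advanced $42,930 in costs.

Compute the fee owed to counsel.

Fee base is the gross recovery, $231,500; costs are reimbursed separately.
The matter settled after depositions had begun but before trial, so the 36% rate applies.
$231,500 × 36% = $83,340.00
$83,340.00 is under the $115,000 cap.

$83,340.00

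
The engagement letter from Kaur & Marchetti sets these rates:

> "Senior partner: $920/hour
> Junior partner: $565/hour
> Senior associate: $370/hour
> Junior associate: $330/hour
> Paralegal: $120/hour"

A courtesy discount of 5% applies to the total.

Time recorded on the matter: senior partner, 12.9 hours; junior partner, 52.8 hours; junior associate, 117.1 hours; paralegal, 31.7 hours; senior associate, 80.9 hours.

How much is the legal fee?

$108,376.00

Senior partner: 12.9 × $920 = $11,868.00
Junior partner: 52.8 × $565 = $29,832.00
Senior associate: 80.9 × $370 = $29,933.00
Junior associate: 117.1 × $330 = $38,643.00
Paralegal: 31.7 × $120 = $3,804.00
Subtotal: $114,080.00
Less 5% discount: −$5,704.00
Total: $114,080.00 − $5,704.00 = $108,376.00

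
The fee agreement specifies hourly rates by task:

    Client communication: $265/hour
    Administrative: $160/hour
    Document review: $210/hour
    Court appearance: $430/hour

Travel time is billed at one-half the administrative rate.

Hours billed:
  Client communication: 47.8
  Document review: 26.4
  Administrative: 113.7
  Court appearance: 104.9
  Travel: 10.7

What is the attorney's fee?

Client communication: 47.8 × $265 = $12,667.00
Administrative: 113.7 × $160 = $18,192.00
Document review: 26.4 × $210 = $5,544.00
Court appearance: 104.9 × $430 = $45,107.00
Subtotal: $12,667.00 + $18,192.00 + $5,544.00 + $45,107.00 = $81,510.00
Travel: 10.7 × ($160 ÷ 2) = 10.7 × $80.00 = $856.00
Total: $81,510.00 + $856.00 = $82,366.00

$82,366.00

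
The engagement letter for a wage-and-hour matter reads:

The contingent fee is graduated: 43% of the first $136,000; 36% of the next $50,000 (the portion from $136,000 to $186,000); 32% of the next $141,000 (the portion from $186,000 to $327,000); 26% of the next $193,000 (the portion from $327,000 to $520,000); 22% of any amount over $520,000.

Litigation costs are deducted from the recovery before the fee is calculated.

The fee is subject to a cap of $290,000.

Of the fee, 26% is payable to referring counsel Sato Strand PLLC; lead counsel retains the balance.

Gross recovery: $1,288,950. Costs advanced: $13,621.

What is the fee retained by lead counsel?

Fee base (net of costs): $1,288,950 − $13,621 = $1,275,329
First $136,000 at 43% = $58,480.00
Next $50,000 at 36% = $18,000.00
Next $141,000 at 32% = $45,120.00
Next $193,000 at 26% = $50,180.00
Remaining $755,329 at 22% = $166,172.38
Fee: $58,480.00 + $18,000.00 + $45,120.00 + $50,180.00 + $166,172.38 = $337,952.38
$337,952.38 exceeds the $290,000 cap, so the fee is capped at $290,000.00.
Referral share: 26% of $290,000.00 = $75,400.00; lead counsel retains $290,000.00 − $75,400.00 = $214,600.00.

$214,600.00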